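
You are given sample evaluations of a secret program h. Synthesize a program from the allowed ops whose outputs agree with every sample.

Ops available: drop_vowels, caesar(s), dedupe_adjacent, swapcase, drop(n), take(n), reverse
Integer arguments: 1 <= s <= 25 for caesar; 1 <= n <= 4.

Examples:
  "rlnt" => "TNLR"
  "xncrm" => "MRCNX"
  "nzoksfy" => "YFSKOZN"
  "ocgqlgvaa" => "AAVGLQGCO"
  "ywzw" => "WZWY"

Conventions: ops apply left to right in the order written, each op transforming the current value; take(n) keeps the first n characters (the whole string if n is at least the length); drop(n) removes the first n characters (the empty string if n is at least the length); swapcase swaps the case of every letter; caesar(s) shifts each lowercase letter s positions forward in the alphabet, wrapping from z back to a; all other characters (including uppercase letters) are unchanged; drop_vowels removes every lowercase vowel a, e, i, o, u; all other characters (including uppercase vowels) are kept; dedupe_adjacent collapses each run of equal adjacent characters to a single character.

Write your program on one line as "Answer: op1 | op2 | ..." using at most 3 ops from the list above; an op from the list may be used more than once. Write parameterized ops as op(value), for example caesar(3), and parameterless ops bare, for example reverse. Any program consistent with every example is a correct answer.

reverse | swapcase

Check, running the answer program on each example:
  "rlnt" -> "tnlr" -> "TNLR"
  "xncrm" -> "mrcnx" -> "MRCNX"
  "nzoksfy" -> "yfskozn" -> "YFSKOZN"
  "ocgqlgvaa" -> "aavglqgco" -> "AAVGLQGCO"
  "ywzw" -> "wzwy" -> "WZWY"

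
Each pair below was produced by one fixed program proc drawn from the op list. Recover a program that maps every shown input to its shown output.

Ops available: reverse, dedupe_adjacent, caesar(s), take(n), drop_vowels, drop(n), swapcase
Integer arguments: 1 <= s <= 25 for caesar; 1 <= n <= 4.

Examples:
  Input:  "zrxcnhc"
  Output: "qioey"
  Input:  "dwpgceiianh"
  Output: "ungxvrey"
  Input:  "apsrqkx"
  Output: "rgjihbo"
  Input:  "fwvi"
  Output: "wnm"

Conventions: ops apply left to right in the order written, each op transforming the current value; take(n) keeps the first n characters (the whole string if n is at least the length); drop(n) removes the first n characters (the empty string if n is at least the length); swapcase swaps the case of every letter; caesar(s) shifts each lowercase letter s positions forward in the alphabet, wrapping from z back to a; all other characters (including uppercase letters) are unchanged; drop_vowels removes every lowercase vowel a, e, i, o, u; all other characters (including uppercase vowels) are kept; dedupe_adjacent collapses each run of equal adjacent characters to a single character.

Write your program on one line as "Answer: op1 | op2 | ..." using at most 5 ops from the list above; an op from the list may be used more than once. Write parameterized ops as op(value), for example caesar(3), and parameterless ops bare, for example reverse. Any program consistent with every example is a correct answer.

dedupe_adjacent | caesar(6) | drop_vowels | caesar(11)

Check, running the answer program on each example:
  "zrxcnhc" -> "zrxcnhc" -> "fxditni" -> "fxdtn" -> "qioey"
  "dwpgceiianh" -> "dwpgceianh" -> "jcvmikogtn" -> "jcvmkgtn" -> "ungxvrey"
  "apsrqkx" -> "apsrqkx" -> "gvyxwqd" -> "gvyxwqd" -> "rgjihbo"
  "fwvi" -> "fwvi" -> "lcbo" -> "lcb" -> "wnm"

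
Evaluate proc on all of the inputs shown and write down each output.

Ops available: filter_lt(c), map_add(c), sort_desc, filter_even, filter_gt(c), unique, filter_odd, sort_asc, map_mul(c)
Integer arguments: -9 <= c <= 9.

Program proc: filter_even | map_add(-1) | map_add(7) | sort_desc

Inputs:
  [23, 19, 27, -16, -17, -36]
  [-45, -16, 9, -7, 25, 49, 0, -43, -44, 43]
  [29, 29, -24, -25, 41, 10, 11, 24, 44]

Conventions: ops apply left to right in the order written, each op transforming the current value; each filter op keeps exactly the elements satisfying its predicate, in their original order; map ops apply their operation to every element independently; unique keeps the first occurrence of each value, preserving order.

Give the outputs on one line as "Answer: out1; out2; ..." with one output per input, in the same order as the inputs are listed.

Execution, op by op:
  [23, 19, 27, -16, -17, -36] -> [-16, -36] -> [-17, -37] -> [-10, -30] -> [-10, -30]
  [-45, -16, 9, -7, 25, 49, 0, -43, -44, 43] -> [-16, 0, -44] -> [-17, -1, -45] -> [-10, 6, -38] -> [6, -10, -38]
  [29, 29, -24, -25, 41, 10, 11, 24, 44] -> [-24, 10, 24, 44] -> [-25, 9, 23, 43] -> [-18, 16, 30, 50] -> [50, 30, 16, -18]

[-10, -30]; [6, -10, -38]; [50, 30, 16, -18]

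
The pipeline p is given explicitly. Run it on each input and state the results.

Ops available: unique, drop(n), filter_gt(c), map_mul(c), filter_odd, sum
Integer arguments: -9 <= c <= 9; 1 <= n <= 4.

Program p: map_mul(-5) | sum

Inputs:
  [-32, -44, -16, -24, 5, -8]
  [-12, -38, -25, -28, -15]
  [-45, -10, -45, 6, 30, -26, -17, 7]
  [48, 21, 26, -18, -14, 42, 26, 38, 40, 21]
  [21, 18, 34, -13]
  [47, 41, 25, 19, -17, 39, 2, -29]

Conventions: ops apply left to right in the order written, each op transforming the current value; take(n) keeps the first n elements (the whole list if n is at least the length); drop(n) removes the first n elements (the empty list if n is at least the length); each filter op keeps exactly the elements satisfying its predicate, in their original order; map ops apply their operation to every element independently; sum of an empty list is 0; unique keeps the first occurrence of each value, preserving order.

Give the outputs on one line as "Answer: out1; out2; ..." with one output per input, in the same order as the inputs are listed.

595; 590; 500; -1150; -300; -635

Execution, op by op:
  [-32, -44, -16, -24, 5, -8] -> [160, 220, 80, 120, -25, 40] -> 595
  [-12, -38, -25, -28, -15] -> [60, 190, 125, 140, 75] -> 590
  [-45, -10, -45, 6, 30, -26, -17, 7] -> [225, 50, 225, -30, -150, 130, 85, -35] -> 500
  [48, 21, 26, -18, -14, 42, 26, 38, 40, 21] -> [-240, -105, -130, 90, 70, -210, -130, -190, -200, -105] -> -1150
  [21, 18, 34, -13] -> [-105, -90, -170, 65] -> -300
  [47, 41, 25, 19, -17, 39, 2, -29] -> [-235, -205, -125, -95, 85, -195, -10, 145] -> -635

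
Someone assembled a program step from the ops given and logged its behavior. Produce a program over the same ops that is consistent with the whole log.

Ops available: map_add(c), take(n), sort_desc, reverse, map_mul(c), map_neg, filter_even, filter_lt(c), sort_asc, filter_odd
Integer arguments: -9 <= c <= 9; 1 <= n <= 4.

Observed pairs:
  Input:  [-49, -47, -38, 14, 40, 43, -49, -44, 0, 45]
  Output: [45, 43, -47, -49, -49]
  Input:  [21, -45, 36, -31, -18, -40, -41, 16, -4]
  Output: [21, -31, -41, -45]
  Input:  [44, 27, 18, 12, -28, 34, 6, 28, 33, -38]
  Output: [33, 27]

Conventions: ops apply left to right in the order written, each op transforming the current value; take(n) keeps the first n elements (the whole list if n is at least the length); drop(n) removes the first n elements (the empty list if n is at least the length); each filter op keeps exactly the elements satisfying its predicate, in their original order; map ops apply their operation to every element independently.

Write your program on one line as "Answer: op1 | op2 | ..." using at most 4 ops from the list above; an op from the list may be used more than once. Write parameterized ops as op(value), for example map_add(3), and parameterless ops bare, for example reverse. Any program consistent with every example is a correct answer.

reverse | filter_odd | sort_desc

Check, running the answer program on each example:
  [-49, -47, -38, 14, 40, 43, -49, -44, 0, 45] -> [45, 0, -44, -49, 43, 40, 14, -38, -47, -49] -> [45, -49, 43, -47, -49] -> [45, 43, -47, -49, -49]
  [21, -45, 36, -31, -18, -40, -41, 16, -4] -> [-4, 16, -41, -40, -18, -31, 36, -45, 21] -> [-41, -31, -45, 21] -> [21, -31, -41, -45]
  [44, 27, 18, 12, -28, 34, 6, 28, 33, -38] -> [-38, 33, 28, 6, 34, -28, 12, 18, 27, 44] -> [33, 27] -> [33, 27]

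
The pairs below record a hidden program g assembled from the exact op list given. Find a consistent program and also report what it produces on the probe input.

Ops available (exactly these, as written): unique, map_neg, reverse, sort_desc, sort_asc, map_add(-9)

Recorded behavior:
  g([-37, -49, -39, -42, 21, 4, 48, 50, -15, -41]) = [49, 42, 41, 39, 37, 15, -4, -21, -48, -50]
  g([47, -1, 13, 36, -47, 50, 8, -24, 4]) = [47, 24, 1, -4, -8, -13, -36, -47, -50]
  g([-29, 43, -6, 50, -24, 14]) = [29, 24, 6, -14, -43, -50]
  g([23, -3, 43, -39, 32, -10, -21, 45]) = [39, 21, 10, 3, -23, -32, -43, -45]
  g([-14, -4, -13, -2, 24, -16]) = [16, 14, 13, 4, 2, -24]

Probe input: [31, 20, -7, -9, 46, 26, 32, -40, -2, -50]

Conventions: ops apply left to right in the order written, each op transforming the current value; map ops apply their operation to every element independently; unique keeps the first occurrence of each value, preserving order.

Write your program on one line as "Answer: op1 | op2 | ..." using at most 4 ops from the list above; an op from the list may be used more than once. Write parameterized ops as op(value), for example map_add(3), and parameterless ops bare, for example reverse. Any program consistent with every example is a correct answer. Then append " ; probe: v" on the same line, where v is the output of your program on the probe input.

map_neg | sort_asc | sort_desc ; probe: [50, 40, 9, 7, 2, -20, -26, -31, -32, -46]

Check, running the answer program on each example:
  [-37, -49, -39, -42, 21, 4, 48, 50, -15, -41] -> [37, 49, 39, 42, -21, -4, -48, -50, 15, 41] -> [-50, -48, -21, -4, 15, 37, 39, 41, 42, 49] -> [49, 42, 41, 39, 37, 15, -4, -21, -48, -50]
  [47, -1, 13, 36, -47, 50, 8, -24, 4] -> [-47, 1, -13, -36, 47, -50, -8, 24, -4] -> [-50, -47, -36, -13, -8, -4, 1, 24, 47] -> [47, 24, 1, -4, -8, -13, -36, -47, -50]
  [-29, 43, -6, 50, -24, 14] -> [29, -43, 6, -50, 24, -14] -> [-50, -43, -14, 6, 24, 29] -> [29, 24, 6, -14, -43, -50]
  [23, -3, 43, -39, 32, -10, -21, 45] -> [-23, 3, -43, 39, -32, 10, 21, -45] -> [-45, -43, -32, -23, 3, 10, 21, 39] -> [39, 21, 10, 3, -23, -32, -43, -45]
  [-14, -4, -13, -2, 24, -16] -> [14, 4, 13, 2, -24, 16] -> [-24, 2, 4, 13, 14, 16] -> [16, 14, 13, 4, 2, -24]
  probe: [31, 20, -7, -9, 46, 26, 32, -40, -2, -50] -> [-31, -20, 7, 9, -46, -26, -32, 40, 2, 50] -> [-46, -32, -31, -26, -20, 2, 7, 9, 40, 50] -> [50, 40, 9, 7, 2, -20, -26, -31, -32, -46]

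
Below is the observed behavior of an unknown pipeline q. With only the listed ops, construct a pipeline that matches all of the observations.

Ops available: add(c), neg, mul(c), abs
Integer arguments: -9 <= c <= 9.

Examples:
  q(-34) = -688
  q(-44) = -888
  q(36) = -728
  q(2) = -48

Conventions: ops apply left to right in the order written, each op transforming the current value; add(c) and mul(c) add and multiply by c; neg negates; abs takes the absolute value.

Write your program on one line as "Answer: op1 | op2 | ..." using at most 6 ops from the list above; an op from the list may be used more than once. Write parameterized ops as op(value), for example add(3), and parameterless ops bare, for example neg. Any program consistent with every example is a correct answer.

abs | mul(5) | add(2) | mul(4) | neg

Check, running the answer program on each example:
  -34 -> 34 -> 170 -> 172 -> 688 -> -688
  -44 -> 44 -> 220 -> 222 -> 888 -> -888
  36 -> 36 -> 180 -> 182 -> 728 -> -728
  2 -> 2 -> 10 -> 12 -> 48 -> -48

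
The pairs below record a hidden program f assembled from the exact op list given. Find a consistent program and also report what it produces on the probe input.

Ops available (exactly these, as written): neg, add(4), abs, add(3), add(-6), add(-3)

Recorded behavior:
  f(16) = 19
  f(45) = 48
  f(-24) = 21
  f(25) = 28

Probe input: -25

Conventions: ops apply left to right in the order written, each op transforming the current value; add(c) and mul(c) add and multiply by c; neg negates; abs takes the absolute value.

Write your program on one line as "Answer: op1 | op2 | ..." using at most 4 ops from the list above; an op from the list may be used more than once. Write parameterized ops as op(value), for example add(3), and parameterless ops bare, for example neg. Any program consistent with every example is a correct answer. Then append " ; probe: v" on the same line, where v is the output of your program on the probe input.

neg | add(-3) | abs ; probe: 22

Check, running the answer program on each example:
  16 -> -16 -> -19 -> 19
  45 -> -45 -> -48 -> 48
  -24 -> 24 -> 21 -> 21
  25 -> -25 -> -28 -> 28
  probe: -25 -> 25 -> 22 -> 22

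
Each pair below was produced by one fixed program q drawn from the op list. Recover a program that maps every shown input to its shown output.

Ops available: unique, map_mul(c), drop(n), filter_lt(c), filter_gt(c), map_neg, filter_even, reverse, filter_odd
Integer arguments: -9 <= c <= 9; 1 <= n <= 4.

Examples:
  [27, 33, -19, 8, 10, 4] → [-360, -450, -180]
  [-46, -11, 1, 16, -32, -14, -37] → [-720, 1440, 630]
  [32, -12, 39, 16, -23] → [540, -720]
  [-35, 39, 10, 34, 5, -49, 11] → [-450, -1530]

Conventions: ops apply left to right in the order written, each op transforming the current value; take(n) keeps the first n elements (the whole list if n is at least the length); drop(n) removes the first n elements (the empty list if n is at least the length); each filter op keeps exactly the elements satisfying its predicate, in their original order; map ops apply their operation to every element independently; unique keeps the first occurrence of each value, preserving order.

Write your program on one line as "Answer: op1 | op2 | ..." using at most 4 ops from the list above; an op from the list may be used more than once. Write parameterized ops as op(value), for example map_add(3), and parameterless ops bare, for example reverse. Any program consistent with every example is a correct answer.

map_mul(-9) | map_mul(5) | drop(1) | filter_even

Check, running the answer program on each example:
  [27, 33, -19, 8, 10, 4] -> [-243, -297, 171, -72, -90, -36] -> [-1215, -1485, 855, -360, -450, -180] -> [-1485, 855, -360, -450, -180] -> [-360, -450, -180]
  [-46, -11, 1, 16, -32, -14, -37] -> [414, 99, -9, -144, 288, 126, 333] -> [2070, 495, -45, -720, 1440, 630, 1665] -> [495, -45, -720, 1440, 630, 1665] -> [-720, 1440, 630]
  [32, -12, 39, 16, -23] -> [-288, 108, -351, -144, 207] -> [-1440, 540, -1755, -720, 1035] -> [540, -1755, -720, 1035] -> [540, -720]
  [-35, 39, 10, 34, 5, -49, 11] -> [315, -351, -90, -306, -45, 441, -99] -> [1575, -1755, -450, -1530, -225, 2205, -495] -> [-1755, -450, -1530, -225, 2205, -495] -> [-450, -1530]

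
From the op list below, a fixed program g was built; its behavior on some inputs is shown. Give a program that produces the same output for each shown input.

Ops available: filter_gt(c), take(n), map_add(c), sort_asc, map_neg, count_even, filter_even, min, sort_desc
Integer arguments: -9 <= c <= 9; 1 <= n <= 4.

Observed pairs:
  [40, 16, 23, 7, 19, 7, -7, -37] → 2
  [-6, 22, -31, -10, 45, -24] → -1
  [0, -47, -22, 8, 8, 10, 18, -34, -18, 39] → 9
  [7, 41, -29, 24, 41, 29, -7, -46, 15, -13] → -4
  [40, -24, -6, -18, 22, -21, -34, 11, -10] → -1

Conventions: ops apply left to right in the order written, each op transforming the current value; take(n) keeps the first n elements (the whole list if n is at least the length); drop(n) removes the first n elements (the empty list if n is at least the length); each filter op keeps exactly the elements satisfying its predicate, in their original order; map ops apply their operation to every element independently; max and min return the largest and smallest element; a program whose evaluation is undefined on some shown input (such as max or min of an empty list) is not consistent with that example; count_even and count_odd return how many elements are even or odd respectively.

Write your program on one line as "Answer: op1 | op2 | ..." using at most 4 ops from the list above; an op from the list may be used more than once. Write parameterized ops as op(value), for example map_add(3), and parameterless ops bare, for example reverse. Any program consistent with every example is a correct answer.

map_add(9) | filter_gt(-9) | sort_asc | min

Check, running the answer program on each example:
  [40, 16, 23, 7, 19, 7, -7, -37] -> [49, 25, 32, 16, 28, 16, 2, -28] -> [49, 25, 32, 16, 28, 16, 2] -> [2, 16, 16, 25, 28, 32, 49] -> 2
  [-6, 22, -31, -10, 45, -24] -> [3, 31, -22, -1, 54, -15] -> [3, 31, -1, 54] -> [-1, 3, 31, 54] -> -1
  [0, -47, -22, 8, 8, 10, 18, -34, -18, 39] -> [9, -38, -13, 17, 17, 19, 27, -25, -9, 48] -> [9, 17, 17, 19, 27, 48] -> [9, 17, 17, 19, 27, 48] -> 9
  [7, 41, -29, 24, 41, 29, -7, -46, 15, -13] -> [16, 50, -20, 33, 50, 38, 2, -37, 24, -4] -> [16, 50, 33, 50, 38, 2, 24, -4] -> [-4, 2, 16, 24, 33, 38, 50, 50] -> -4
  [40, -24, -6, -18, 22, -21, -34, 11, -10] -> [49, -15, 3, -9, 31, -12, -25, 20, -1] -> [49, 3, 31, 20, -1] -> [-1, 3, 20, 31, 49] -> -1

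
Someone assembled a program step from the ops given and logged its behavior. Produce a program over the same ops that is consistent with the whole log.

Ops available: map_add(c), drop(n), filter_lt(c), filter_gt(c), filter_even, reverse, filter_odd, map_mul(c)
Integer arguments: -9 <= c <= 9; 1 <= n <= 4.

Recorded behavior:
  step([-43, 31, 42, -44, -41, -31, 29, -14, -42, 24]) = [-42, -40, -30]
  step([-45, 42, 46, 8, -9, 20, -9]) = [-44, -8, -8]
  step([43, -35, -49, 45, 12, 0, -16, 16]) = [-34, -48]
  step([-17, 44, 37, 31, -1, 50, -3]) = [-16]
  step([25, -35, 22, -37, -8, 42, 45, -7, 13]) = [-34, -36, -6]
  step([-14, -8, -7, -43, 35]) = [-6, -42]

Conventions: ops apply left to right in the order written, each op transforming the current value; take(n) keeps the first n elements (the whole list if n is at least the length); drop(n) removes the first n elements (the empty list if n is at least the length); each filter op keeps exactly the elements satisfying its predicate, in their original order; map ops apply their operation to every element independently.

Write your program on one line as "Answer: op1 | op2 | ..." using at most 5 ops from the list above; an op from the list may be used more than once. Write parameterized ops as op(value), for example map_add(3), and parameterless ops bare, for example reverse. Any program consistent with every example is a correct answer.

reverse | map_add(1) | filter_even | filter_lt(-2) | reverse

Check, running the answer program on each example:
  [-43, 31, 42, -44, -41, -31, 29, -14, -42, 24] -> [24, -42, -14, 29, -31, -41, -44, 42, 31, -43] -> [25, -41, -13, 30, -30, -40, -43, 43, 32, -42] -> [30, -30, -40, 32, -42] -> [-30, -40, -42] -> [-42, -40, -30]
  [-45, 42, 46, 8, -9, 20, -9] -> [-9, 20, -9, 8, 46, 42, -45] -> [-8, 21, -8, 9, 47, 43, -44] -> [-8, -8, -44] -> [-8, -8, -44] -> [-44, -8, -8]
  [43, -35, -49, 45, 12, 0, -16, 16] -> [16, -16, 0, 12, 45, -49, -35, 43] -> [17, -15, 1, 13, 46, -48, -34, 44] -> [46, -48, -34, 44] -> [-48, -34] -> [-34, -48]
  [-17, 44, 37, 31, -1, 50, -3] -> [-3, 50, -1, 31, 37, 44, -17] -> [-2, 51, 0, 32, 38, 45, -16] -> [-2, 0, 32, 38, -16] -> [-16] -> [-16]
  [25, -35, 22, -37, -8, 42, 45, -7, 13] -> [13, -7, 45, 42, -8, -37, 22, -35, 25] -> [14, -6, 46, 43, -7, -36, 23, -34, 26] -> [14, -6, 46, -36, -34, 26] -> [-6, -36, -34] -> [-34, -36, -6]
  [-14, -8, -7, -43, 35] -> [35, -43, -7, -8, -14] -> [36, -42, -6, -7, -13] -> [36, -42, -6] -> [-42, -6] -> [-6, -42]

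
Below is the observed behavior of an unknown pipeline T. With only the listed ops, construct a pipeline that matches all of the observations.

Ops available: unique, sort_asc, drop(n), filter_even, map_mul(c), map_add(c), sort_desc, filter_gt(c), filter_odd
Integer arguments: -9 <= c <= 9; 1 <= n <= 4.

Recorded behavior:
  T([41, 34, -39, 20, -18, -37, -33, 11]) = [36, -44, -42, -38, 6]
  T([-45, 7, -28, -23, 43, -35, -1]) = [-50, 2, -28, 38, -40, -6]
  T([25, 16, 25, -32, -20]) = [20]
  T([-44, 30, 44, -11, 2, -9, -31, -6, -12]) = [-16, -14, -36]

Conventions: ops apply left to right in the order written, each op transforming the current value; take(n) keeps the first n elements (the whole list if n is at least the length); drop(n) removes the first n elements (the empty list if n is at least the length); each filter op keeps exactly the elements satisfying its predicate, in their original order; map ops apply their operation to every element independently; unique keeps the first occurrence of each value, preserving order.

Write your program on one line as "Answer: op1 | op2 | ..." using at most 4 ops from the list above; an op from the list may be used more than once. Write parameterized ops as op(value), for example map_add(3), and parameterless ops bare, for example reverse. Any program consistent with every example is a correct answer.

filter_odd | unique | map_add(-5)

Check, running the answer program on each example:
  [41, 34, -39, 20, -18, -37, -33, 11] -> [41, -39, -37, -33, 11] -> [41, -39, -37, -33, 11] -> [36, -44, -42, -38, 6]
  [-45, 7, -28, -23, 43, -35, -1] -> [-45, 7, -23, 43, -35, -1] -> [-45, 7, -23, 43, -35, -1] -> [-50, 2, -28, 38, -40, -6]
  [25, 16, 25, -32, -20] -> [25, 25] -> [25] -> [20]
  [-44, 30, 44, -11, 2, -9, -31, -6, -12] -> [-11, -9, -31] -> [-11, -9, -31] -> [-16, -14, -36]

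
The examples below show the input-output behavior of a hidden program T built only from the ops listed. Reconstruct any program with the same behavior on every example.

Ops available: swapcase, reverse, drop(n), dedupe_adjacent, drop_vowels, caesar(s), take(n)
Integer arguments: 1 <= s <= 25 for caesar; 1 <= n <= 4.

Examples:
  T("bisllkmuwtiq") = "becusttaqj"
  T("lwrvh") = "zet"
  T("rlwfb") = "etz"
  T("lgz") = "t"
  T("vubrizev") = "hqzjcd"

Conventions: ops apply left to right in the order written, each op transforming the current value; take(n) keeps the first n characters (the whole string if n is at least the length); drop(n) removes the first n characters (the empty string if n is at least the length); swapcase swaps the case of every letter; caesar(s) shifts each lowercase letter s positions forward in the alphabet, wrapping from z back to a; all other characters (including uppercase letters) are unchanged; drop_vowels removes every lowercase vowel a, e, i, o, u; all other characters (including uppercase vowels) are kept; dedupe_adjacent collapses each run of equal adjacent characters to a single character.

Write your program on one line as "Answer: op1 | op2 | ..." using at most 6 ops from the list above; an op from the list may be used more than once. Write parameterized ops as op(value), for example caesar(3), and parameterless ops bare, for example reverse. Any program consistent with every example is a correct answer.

reverse | caesar(8) | swapcase | drop(2) | swapcase

Check, running the answer program on each example:
  "bisllkmuwtiq" -> "qitwumkllsib" -> "yqbecusttaqj" -> "YQBECUSTTAQJ" -> "BECUSTTAQJ" -> "becusttaqj"
  "lwrvh" -> "hvrwl" -> "pdzet" -> "PDZET" -> "ZET" -> "zet"
  "rlwfb" -> "bfwlr" -> "jnetz" -> "JNETZ" -> "ETZ" -> "etz"
  "lgz" -> "zgl" -> "hot" -> "HOT" -> "T" -> "t"
  "vubrizev" -> "vezirbuv" -> "dmhqzjcd" -> "DMHQZJCD" -> "HQZJCD" -> "hqzjcd"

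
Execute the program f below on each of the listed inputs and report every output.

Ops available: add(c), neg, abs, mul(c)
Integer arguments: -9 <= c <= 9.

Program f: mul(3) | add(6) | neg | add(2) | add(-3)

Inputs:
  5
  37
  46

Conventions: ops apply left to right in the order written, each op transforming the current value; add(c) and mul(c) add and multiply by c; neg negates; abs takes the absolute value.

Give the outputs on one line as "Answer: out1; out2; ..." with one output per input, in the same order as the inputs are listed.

Execution, op by op:
  5 -> 15 -> 21 -> -21 -> -19 -> -22
  37 -> 111 -> 117 -> -117 -> -115 -> -118
  46 -> 138 -> 144 -> -144 -> -142 -> -145

-22; -118; -145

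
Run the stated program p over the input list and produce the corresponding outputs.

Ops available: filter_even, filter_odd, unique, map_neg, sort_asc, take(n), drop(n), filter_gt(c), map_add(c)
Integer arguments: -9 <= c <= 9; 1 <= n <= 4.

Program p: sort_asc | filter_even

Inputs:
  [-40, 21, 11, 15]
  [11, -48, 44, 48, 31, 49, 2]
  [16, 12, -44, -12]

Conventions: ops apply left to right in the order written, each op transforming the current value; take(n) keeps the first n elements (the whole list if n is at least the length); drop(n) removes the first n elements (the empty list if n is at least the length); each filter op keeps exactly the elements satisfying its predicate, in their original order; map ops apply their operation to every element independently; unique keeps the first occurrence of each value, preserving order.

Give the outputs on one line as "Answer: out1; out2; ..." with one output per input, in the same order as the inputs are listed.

[-40]; [-48, 2, 44, 48]; [-44, -12, 12, 16]

Execution, op by op:
  [-40, 21, 11, 15] -> [-40, 11, 15, 21] -> [-40]
  [11, -48, 44, 48, 31, 49, 2] -> [-48, 2, 11, 31, 44, 48, 49] -> [-48, 2, 44, 48]
  [16, 12, -44, -12] -> [-44, -12, 12, 16] -> [-44, -12, 12, 16]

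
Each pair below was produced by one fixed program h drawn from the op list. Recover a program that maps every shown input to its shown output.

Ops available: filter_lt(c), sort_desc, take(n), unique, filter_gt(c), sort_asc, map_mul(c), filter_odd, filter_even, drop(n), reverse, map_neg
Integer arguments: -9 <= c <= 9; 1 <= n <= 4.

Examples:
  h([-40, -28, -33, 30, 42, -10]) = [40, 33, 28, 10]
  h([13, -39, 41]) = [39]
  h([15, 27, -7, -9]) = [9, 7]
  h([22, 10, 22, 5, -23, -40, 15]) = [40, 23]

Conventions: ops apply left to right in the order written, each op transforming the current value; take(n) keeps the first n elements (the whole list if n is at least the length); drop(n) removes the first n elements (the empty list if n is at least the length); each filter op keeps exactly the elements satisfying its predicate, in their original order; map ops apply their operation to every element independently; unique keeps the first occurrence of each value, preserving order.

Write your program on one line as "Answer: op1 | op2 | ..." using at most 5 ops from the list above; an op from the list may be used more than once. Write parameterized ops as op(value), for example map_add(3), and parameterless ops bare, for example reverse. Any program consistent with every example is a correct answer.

sort_asc | unique | map_neg | filter_gt(3)

Check, running the answer program on each example:
  [-40, -28, -33, 30, 42, -10] -> [-40, -33, -28, -10, 30, 42] -> [-40, -33, -28, -10, 30, 42] -> [40, 33, 28, 10, -30, -42] -> [40, 33, 28, 10]
  [13, -39, 41] -> [-39, 13, 41] -> [-39, 13, 41] -> [39, -13, -41] -> [39]
  [15, 27, -7, -9] -> [-9, -7, 15, 27] -> [-9, -7, 15, 27] -> [9, 7, -15, -27] -> [9, 7]
  [22, 10, 22, 5, -23, -40, 15] -> [-40, -23, 5, 10, 15, 22, 22] -> [-40, -23, 5, 10, 15, 22] -> [40, 23, -5, -10, -15, -22] -> [40, 23]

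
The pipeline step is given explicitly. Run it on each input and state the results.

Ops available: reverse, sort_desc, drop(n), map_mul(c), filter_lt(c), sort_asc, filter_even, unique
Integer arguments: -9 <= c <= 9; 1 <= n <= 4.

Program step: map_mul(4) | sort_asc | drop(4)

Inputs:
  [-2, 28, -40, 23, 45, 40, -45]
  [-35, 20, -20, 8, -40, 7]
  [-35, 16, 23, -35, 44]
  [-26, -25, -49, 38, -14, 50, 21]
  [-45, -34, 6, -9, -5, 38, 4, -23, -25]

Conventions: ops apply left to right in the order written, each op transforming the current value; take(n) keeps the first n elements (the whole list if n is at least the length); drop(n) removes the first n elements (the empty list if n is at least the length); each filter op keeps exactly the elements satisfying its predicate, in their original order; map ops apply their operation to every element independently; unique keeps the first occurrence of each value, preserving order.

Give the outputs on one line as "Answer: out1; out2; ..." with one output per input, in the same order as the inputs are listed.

[112, 160, 180]; [32, 80]; [176]; [84, 152, 200]; [-36, -20, 16, 24, 152]

Execution, op by op:
  [-2, 28, -40, 23, 45, 40, -45] -> [-8, 112, -160, 92, 180, 160, -180] -> [-180, -160, -8, 92, 112, 160, 180] -> [112, 160, 180]
  [-35, 20, -20, 8, -40, 7] -> [-140, 80, -80, 32, -160, 28] -> [-160, -140, -80, 28, 32, 80] -> [32, 80]
  [-35, 16, 23, -35, 44] -> [-140, 64, 92, -140, 176] -> [-140, -140, 64, 92, 176] -> [176]
  [-26, -25, -49, 38, -14, 50, 21] -> [-104, -100, -196, 152, -56, 200, 84] -> [-196, -104, -100, -56, 84, 152, 200] -> [84, 152, 200]
  [-45, -34, 6, -9, -5, 38, 4, -23, -25] -> [-180, -136, 24, -36, -20, 152, 16, -92, -100] -> [-180, -136, -100, -92, -36, -20, 16, 24, 152] -> [-36, -20, 16, 24, 152]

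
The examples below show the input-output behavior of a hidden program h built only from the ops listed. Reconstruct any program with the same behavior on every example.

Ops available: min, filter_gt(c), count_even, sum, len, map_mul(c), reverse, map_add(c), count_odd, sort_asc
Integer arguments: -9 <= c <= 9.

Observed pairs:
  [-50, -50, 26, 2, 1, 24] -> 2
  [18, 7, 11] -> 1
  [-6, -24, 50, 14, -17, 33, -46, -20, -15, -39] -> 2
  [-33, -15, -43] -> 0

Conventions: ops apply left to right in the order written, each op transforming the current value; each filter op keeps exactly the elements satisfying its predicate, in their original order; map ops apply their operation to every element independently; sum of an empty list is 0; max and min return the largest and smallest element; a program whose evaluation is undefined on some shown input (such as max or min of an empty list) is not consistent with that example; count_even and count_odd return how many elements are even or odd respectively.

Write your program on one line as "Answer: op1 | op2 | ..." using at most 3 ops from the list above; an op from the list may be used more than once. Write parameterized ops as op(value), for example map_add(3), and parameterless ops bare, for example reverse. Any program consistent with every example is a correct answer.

filter_gt(4) | sort_asc | count_even

Check, running the answer program on each example:
  [-50, -50, 26, 2, 1, 24] -> [26, 24] -> [24, 26] -> 2
  [18, 7, 11] -> [18, 7, 11] -> [7, 11, 18] -> 1
  [-6, -24, 50, 14, -17, 33, -46, -20, -15, -39] -> [50, 14, 33] -> [14, 33, 50] -> 2
  [-33, -15, -43] -> [] -> [] -> 0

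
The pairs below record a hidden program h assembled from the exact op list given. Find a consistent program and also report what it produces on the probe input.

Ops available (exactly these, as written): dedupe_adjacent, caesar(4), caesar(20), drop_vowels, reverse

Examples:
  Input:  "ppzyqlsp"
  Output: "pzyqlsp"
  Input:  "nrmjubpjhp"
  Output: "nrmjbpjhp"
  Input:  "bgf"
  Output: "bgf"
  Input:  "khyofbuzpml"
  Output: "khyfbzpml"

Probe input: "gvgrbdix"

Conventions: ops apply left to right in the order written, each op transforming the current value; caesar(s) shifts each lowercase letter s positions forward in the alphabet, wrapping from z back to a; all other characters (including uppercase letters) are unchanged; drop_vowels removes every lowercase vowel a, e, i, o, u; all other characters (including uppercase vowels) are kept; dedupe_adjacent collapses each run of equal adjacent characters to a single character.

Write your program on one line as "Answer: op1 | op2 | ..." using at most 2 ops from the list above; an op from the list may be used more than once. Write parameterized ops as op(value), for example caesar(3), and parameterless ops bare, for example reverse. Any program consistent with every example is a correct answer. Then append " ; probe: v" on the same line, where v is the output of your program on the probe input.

drop_vowels | dedupe_adjacent ; probe: "gvgrbdx"

Check, running the answer program on each example:
  "ppzyqlsp" -> "ppzyqlsp" -> "pzyqlsp"
  "nrmjubpjhp" -> "nrmjbpjhp" -> "nrmjbpjhp"
  "bgf" -> "bgf" -> "bgf"
  "khyofbuzpml" -> "khyfbzpml" -> "khyfbzpml"
  probe: "gvgrbdix" -> "gvgrbdx" -> "gvgrbdx"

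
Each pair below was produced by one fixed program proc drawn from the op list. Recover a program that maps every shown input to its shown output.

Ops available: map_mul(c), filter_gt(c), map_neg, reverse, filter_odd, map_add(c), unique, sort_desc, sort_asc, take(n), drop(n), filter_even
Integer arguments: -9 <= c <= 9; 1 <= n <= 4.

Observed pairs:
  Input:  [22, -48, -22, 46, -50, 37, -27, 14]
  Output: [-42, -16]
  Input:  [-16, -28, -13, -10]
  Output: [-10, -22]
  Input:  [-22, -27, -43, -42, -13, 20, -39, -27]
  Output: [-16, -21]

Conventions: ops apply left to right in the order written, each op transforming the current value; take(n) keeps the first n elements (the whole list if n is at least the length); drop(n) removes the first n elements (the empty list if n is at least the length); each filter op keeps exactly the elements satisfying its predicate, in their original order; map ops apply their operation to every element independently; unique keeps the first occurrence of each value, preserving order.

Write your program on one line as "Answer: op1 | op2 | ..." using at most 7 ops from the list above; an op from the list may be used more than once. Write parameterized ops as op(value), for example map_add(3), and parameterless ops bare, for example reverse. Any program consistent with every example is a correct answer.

map_neg | filter_gt(-6) | unique | map_neg | take(2) | map_add(6)

Check, running the answer program on each example:
  [22, -48, -22, 46, -50, 37, -27, 14] -> [-22, 48, 22, -46, 50, -37, 27, -14] -> [48, 22, 50, 27] -> [48, 22, 50, 27] -> [-48, -22, -50, -27] -> [-48, -22] -> [-42, -16]
  [-16, -28, -13, -10] -> [16, 28, 13, 10] -> [16, 28, 13, 10] -> [16, 28, 13, 10] -> [-16, -28, -13, -10] -> [-16, -28] -> [-10, -22]
  [-22, -27, -43, -42, -13, 20, -39, -27] -> [22, 27, 43, 42, 13, -20, 39, 27] -> [22, 27, 43, 42, 13, 39, 27] -> [22, 27, 43, 42, 13, 39] -> [-22, -27, -43, -42, -13, -39] -> [-22, -27] -> [-16, -21]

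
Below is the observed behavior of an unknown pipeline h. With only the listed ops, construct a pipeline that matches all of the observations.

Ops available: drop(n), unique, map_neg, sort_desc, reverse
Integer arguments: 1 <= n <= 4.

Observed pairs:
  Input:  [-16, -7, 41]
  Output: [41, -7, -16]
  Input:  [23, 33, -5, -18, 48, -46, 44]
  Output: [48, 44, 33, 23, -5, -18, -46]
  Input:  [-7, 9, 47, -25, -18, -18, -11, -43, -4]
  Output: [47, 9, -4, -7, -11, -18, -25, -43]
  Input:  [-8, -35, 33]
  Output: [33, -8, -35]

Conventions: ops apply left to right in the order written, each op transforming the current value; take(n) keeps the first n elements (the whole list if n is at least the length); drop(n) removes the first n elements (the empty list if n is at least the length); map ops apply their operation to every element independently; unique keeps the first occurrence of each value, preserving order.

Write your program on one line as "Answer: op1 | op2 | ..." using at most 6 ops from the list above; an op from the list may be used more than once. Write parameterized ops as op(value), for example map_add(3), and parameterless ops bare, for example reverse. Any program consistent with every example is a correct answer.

map_neg | sort_desc | map_neg | unique | reverse

Check, running the answer program on each example:
  [-16, -7, 41] -> [16, 7, -41] -> [16, 7, -41] -> [-16, -7, 41] -> [-16, -7, 41] -> [41, -7, -16]
  [23, 33, -5, -18, 48, -46, 44] -> [-23, -33, 5, 18, -48, 46, -44] -> [46, 18, 5, -23, -33, -44, -48] -> [-46, -18, -5, 23, 33, 44, 48] -> [-46, -18, -5, 23, 33, 44, 48] -> [48, 44, 33, 23, -5, -18, -46]
  [-7, 9, 47, -25, -18, -18, -11, -43, -4] -> [7, -9, -47, 25, 18, 18, 11, 43, 4] -> [43, 25, 18, 18, 11, 7, 4, -9, -47] -> [-43, -25, -18, -18, -11, -7, -4, 9, 47] -> [-43, -25, -18, -11, -7, -4, 9, 47] -> [47, 9, -4, -7, -11, -18, -25, -43]
  [-8, -35, 33] -> [8, 35, -33] -> [35, 8, -33] -> [-35, -8, 33] -> [-35, -8, 33] -> [33, -8, -35]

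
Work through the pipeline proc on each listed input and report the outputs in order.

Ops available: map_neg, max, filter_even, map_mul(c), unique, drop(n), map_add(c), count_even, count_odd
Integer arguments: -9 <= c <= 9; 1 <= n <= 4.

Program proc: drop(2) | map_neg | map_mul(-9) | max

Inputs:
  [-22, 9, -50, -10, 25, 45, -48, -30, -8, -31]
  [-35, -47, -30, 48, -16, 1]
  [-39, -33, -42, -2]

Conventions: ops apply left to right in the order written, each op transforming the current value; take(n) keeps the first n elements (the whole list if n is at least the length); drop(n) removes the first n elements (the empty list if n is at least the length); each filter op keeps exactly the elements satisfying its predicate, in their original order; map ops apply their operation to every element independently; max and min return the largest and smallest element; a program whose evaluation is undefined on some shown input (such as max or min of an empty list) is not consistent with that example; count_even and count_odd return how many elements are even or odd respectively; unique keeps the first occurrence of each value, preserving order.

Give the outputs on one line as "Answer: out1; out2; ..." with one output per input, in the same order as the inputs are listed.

405; 432; -18

Execution, op by op:
  [-22, 9, -50, -10, 25, 45, -48, -30, -8, -31] -> [-50, -10, 25, 45, -48, -30, -8, -31] -> [50, 10, -25, -45, 48, 30, 8, 31] -> [-450, -90, 225, 405, -432, -270, -72, -279] -> 405
  [-35, -47, -30, 48, -16, 1] -> [-30, 48, -16, 1] -> [30, -48, 16, -1] -> [-270, 432, -144, 9] -> 432
  [-39, -33, -42, -2] -> [-42, -2] -> [42, 2] -> [-378, -18] -> -18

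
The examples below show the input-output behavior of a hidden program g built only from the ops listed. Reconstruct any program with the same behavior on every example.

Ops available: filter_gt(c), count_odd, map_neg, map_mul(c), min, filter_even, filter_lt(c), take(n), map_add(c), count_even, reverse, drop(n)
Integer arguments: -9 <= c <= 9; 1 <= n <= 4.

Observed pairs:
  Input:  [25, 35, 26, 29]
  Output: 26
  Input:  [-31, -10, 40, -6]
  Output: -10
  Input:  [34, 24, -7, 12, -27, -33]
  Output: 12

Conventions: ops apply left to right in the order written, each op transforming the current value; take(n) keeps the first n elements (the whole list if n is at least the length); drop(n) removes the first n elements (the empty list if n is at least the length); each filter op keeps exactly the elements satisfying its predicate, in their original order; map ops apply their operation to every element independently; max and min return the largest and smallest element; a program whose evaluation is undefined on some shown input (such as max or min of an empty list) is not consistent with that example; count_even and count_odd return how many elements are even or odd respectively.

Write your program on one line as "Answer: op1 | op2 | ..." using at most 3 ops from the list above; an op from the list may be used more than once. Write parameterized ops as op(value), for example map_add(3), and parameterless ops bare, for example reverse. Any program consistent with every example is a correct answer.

filter_even | min

Check, running the answer program on each example:
  [25, 35, 26, 29] -> [26] -> 26
  [-31, -10, 40, -6] -> [-10, 40, -6] -> -10
  [34, 24, -7, 12, -27, -33] -> [34, 24, 12] -> 12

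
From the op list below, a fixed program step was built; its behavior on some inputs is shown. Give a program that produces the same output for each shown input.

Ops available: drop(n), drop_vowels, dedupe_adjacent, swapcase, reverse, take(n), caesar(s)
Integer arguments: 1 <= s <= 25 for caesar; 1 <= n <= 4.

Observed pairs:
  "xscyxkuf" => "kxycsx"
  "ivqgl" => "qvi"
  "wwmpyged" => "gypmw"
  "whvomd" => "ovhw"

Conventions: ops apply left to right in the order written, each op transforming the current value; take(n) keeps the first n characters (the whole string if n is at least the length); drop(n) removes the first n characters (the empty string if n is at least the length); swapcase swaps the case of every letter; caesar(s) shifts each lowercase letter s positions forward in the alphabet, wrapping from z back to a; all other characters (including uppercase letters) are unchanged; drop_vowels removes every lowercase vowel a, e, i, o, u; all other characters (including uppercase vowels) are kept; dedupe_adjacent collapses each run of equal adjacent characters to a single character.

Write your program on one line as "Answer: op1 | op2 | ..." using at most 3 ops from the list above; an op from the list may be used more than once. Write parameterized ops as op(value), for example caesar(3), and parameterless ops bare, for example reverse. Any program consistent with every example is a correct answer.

reverse | dedupe_adjacent | drop(2)

Check, running the answer program on each example:
  "xscyxkuf" -> "fukxycsx" -> "fukxycsx" -> "kxycsx"
  "ivqgl" -> "lgqvi" -> "lgqvi" -> "qvi"
  "wwmpyged" -> "degypmww" -> "degypmw" -> "gypmw"
  "whvomd" -> "dmovhw" -> "dmovhw" -> "ovhw"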